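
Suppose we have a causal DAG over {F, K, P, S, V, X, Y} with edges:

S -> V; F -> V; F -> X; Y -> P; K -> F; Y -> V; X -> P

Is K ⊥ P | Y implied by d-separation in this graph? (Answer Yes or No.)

There are 2 undirected paths between K and P; checking each against the conditioning set {Y}:
Path 1: K → F → X → P
  F is a chain and F is not conditioned on; X is a chain and X is not conditioned on — no node blocks this path, so it is active.
Path 2: K → F → V ← Y → P
  V is a collider here and neither V nor any of its descendants is conditioned on, so the collider stays closed — the path is blocked at V.
Because an active path exists, K and P are not d-separated.

No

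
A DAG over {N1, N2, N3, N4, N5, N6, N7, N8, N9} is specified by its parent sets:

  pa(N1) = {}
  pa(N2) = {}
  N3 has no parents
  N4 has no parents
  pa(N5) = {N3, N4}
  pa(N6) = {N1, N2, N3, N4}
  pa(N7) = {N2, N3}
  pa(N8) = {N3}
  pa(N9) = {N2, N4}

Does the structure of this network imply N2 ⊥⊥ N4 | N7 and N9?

No

5 paths connect N2 and N4; each must be blocked for d-separation to hold:
Path 1: N2 → N9 ← N4
  N9 is a collider and N9 is conditioned on, which opens it — no node blocks this path, so it is active.
Path 2: N2 → N7 ← N3 → N5 ← N4
  N5 is a collider here and neither N5 nor any of its descendants is conditioned on, so the collider stays closed — the path is blocked at N5.
Path 3: N2 → N7 ← N3 → N6 ← N4
  N6 is a collider here and neither N6 nor any of its descendants is conditioned on, so the collider stays closed — the path is blocked at N6.
Path 4: N2 → N6 ← N4
  N6 is a collider here and neither N6 nor any of its descendants is conditioned on, so the collider stays closed — the path is blocked at N6.
Path 5: N2 → N6 ← N3 → N5 ← N4
  N6 is a collider here and neither N6 nor any of its descendants is conditioned on, so the collider stays closed — the path is blocked at N6.
Because an active path exists, N2 and N4 are not d-separated.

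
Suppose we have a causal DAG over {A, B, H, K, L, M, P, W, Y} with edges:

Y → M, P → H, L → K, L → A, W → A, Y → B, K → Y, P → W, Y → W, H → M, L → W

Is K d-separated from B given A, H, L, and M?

No

Enumerating the 5 paths from K to B and testing each for blocking by {A, H, L, M}:
  1. K → Y → B — Y:chain[open] ⇒ active
  2. K ← L → A ← W ← Y → B — L:fork[blocks]; A:collider[open]; W:chain[open]; Y:fork[open] ⇒ blocked
  3. K ← L → A ← W ← P → H → M ← Y → B — L:fork[blocks]; A:collider[open]; W:chain[open]; P:fork[open]; H:chain[blocks]; M:collider[open]; Y:fork[open] ⇒ blocked
  4. K ← L → W ← Y → B — L:fork[blocks]; W:collider[open]; Y:fork[open] ⇒ blocked
  5. K ← L → W ← P → H → M ← Y → B — L:fork[blocks]; W:collider[open]; P:fork[open]; H:chain[blocks]; M:collider[open]; Y:fork[open] ⇒ blocked
Because an active path exists, K and B are not d-separated.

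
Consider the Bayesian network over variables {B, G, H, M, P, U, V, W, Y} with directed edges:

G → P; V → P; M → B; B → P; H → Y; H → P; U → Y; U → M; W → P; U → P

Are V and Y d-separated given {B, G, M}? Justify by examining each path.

Yes

3 paths connect V and Y; each must be blocked for d-separation to hold:
  1. V → P ← H → Y — P:collider[blocks]; H:fork[open] ⇒ blocked
  2. V → P ← U → Y — P:collider[blocks]; U:fork[open] ⇒ blocked
  3. V → P ← B ← M ← U → Y — P:collider[blocks]; B:chain[blocks]; M:chain[blocks]; U:fork[open] ⇒ blocked
All paths are blocked; V ⊥ Y | {B, G, M} holds.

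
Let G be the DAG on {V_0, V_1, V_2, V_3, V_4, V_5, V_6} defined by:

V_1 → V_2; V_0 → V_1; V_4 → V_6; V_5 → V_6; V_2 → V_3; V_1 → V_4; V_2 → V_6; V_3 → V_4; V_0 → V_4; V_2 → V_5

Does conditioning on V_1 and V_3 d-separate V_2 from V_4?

There are 5 undirected paths between V_2 and V_4; checking each against the conditioning set {V_1, V_3}:
  1. V_2 → V_3 → V_4 — V_3:chain[blocks] ⇒ blocked
  2. V_2 → V_6 ← V_4 — V_6:collider[blocks] ⇒ blocked
  3. V_2 → V_5 → V_6 ← V_4 — V_5:chain[open]; V_6:collider[blocks] ⇒ blocked
  4. V_2 ← V_1 → V_4 — V_1:fork[blocks] ⇒ blocked
  5. V_2 ← V_1 ← V_0 → V_4 — V_1:chain[blocks]; V_0:fork[open] ⇒ blocked
Every path is blocked, so V_2 and V_4 are d-separated given {V_1, V_3}.

Yes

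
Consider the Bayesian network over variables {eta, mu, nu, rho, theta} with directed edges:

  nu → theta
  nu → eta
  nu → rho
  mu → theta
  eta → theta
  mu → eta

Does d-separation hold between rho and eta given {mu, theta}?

No — rho and eta are not d-separated given {mu, theta}.

Enumerating the 3 paths from rho to eta and testing each for blocking by {mu, theta}:
Path 1: rho ← nu → theta ← mu → eta
  mu is a fork here and mu is conditioned on, so the path is blocked at mu.
Path 2: rho ← nu → theta ← eta
  nu is a fork and nu is not conditioned on; theta is a collider and theta is conditioned on, which opens it — no node blocks this path, so it is active.
Path 3: rho ← nu → eta
  nu is a fork and nu is not conditioned on — no node blocks this path, so it is active.
Because an active path exists, rho and eta are not d-separated.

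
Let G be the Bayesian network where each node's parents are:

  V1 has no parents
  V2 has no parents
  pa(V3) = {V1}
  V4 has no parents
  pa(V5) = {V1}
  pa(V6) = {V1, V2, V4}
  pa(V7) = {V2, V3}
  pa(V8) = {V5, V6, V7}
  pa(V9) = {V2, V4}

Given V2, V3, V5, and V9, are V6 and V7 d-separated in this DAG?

Yes

Enumerating the 6 paths from V6 to V7 and testing each for blocking by {V2, V3, V5, V9}:
Path 1: V6 ← V2 → V7
  V2 is a fork here and V2 is conditioned on, so the path is blocked at V2.
Path 2: V6 ← V4 → V9 ← V2 → V7
  V2 is a fork here and V2 is conditioned on, so the path is blocked at V2.
Path 3: V6 ← V1 → V3 → V7
  V3 is a chain here and V3 is conditioned on, so the path is blocked at V3.
Path 4: V6 ← V1 → V5 → V8 ← V7
  V5 is a chain here and V5 is conditioned on, so the path is blocked at V5.
Path 5: V6 → V8 ← V7
  V8 is a collider here and neither V8 nor any of its descendants is conditioned on, so the collider stays closed — the path is blocked at V8.
Path 6: V6 → V8 ← V5 ← V1 → V3 → V7
  V8 is a collider here and neither V8 nor any of its descendants is conditioned on, so the collider stays closed — the path is blocked at V8.
All paths are blocked; V6 ⊥ V7 | {V2, V3, V5, V9} holds.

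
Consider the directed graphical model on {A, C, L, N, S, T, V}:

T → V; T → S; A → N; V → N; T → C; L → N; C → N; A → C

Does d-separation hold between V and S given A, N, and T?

Enumerating the 3 paths from V to S and testing each for blocking by {A, N, T}:
Path 1: V → N ← C ← T → S
  T is a fork here and T is conditioned on, so the path is blocked at T.
Path 2: V → N ← A → C ← T → S
  A is a fork here and A is conditioned on, so the path is blocked at A.
Path 3: V ← T → S
  T is a fork here and T is conditioned on, so the path is blocked at T.
Since every path is blocked, d-separation holds.

Yes — V and S are d-separated given {A, N, T}.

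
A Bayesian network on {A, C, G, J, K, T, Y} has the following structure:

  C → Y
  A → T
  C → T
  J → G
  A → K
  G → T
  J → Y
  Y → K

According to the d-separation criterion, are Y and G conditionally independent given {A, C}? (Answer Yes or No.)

No

There are 3 undirected paths between Y and G; checking each against the conditioning set {A, C}:
  1. Y ← J → G — J:fork[open] ⇒ active
  2. Y → K ← A → T ← G — K:collider[blocks]; A:fork[blocks]; T:collider[blocks] ⇒ blocked
  3. Y ← C → T ← G — C:fork[blocks]; T:collider[blocks] ⇒ blocked
Since the path Y ← J → G is active, Y and G are not d-separated given {A, C}.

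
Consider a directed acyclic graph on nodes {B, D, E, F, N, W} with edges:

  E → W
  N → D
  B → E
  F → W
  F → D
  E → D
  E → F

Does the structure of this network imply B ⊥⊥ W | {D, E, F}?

Enumerating the 3 paths from B to W and testing each for blocking by {D, E, F}:
  1. B → E → F → W — E:chain[blocks]; F:chain[blocks] ⇒ blocked
  2. B → E → W — E:chain[blocks] ⇒ blocked
  3. B → E → D ← F → W — E:chain[blocks]; D:collider[open]; F:fork[blocks] ⇒ blocked
Since every path is blocked, d-separation holds.

Yes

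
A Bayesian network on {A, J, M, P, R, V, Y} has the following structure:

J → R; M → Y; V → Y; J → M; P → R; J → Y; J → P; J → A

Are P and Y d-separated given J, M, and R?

There are 4 undirected paths between P and Y; checking each against the conditioning set {J, M, R}:
  1. P → R ← J → M → Y — R:collider[open]; J:fork[blocks]; M:chain[blocks] ⇒ blocked
  2. P → R ← J → Y — R:collider[open]; J:fork[blocks] ⇒ blocked
  3. P ← J → M → Y — J:fork[blocks]; M:chain[blocks] ⇒ blocked
  4. P ← J → Y — J:fork[blocks] ⇒ blocked
Every path is blocked, so P and Y are d-separated given {J, M, R}.

Yes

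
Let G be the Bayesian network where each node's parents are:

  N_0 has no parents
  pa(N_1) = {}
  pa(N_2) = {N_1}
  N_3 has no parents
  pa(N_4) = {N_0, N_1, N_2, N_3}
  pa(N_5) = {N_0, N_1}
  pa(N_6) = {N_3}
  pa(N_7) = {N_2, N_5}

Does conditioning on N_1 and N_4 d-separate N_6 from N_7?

There are 6 undirected paths between N_6 and N_7; checking each against the conditioning set {N_1, N_4}:
Path 1: N_6 ← N_3 → N_4 ← N_1 → N_2 → N_7
  N_1 is a fork here and N_1 is conditioned on, so the path is blocked at N_1.
Path 2: N_6 ← N_3 → N_4 ← N_1 → N_5 → N_7
  N_1 is a fork here and N_1 is conditioned on, so the path is blocked at N_1.
Path 3: N_6 ← N_3 → N_4 ← N_0 → N_5 ← N_1 → N_2 → N_7
  N_5 is a collider here and neither N_5 nor any of its descendants is conditioned on, so the collider stays closed — the path is blocked at N_5.
Path 4: N_6 ← N_3 → N_4 ← N_0 → N_5 → N_7
  N_3 is a fork and N_3 is not conditioned on; N_4 is a collider and N_4 is conditioned on, which opens it; N_0 is a fork and N_0 is not conditioned on; N_5 is a chain and N_5 is not conditioned on — no node blocks this path, so it is active.
Path 5: N_6 ← N_3 → N_4 ← N_2 ← N_1 → N_5 → N_7
  N_1 is a fork here and N_1 is conditioned on, so the path is blocked at N_1.
Path 6: N_6 ← N_3 → N_4 ← N_2 → N_7
  N_3 is a fork and N_3 is not conditioned on; N_4 is a collider and N_4 is conditioned on, which opens it; N_2 is a fork and N_2 is not conditioned on — no node blocks this path, so it is active.
Because an active path exists, N_6 and N_7 are not d-separated.

No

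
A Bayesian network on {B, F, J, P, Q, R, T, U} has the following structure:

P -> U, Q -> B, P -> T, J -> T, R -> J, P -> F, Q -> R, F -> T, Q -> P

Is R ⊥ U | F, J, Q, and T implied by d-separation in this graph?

Yes

3 paths connect R and U; each must be blocked for d-separation to hold:
Path 1: R → J → T ← P → U
  J is a chain here and J is conditioned on, so the path is blocked at J.
Path 2: R → J → T ← F ← P → U
  J is a chain here and J is conditioned on, so the path is blocked at J.
Path 3: R ← Q → P → U
  Q is a fork here and Q is conditioned on, so the path is blocked at Q.
Since every path is blocked, d-separation holds.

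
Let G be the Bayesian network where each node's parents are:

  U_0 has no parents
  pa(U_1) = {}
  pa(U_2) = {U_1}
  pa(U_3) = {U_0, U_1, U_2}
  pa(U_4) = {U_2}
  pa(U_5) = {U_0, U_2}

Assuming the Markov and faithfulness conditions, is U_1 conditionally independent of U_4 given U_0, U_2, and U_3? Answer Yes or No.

Yes — U_1 and U_4 are d-separated given {U_0, U_2, U_3}.

Enumerating the 3 paths from U_1 to U_4 and testing each for blocking by {U_0, U_2, U_3}:
Path 1: U_1 → U_2 → U_4
  U_2 is a chain here and U_2 is conditioned on, so the path is blocked at U_2.
Path 2: U_1 → U_3 ← U_2 → U_4
  U_2 is a fork here and U_2 is conditioned on, so the path is blocked at U_2.
Path 3: U_1 → U_3 ← U_0 → U_5 ← U_2 → U_4
  U_0 is a fork here and U_0 is conditioned on, so the path is blocked at U_0.
All paths are blocked; U_1 ⊥ U_4 | {U_0, U_2, U_3} holds.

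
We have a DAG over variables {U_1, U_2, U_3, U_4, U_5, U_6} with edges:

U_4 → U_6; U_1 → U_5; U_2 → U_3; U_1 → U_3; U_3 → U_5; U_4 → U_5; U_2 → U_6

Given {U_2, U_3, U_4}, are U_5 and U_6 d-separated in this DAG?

Yes

There are 3 undirected paths between U_5 and U_6; checking each against the conditioning set {U_2, U_3, U_4}:
Path 1: U_5 ← U_1 → U_3 ← U_2 → U_6
  U_2 is a fork here and U_2 is conditioned on, so the path is blocked at U_2.
Path 2: U_5 ← U_3 ← U_2 → U_6
  U_3 is a chain here and U_3 is conditioned on, so the path is blocked at U_3.
Path 3: U_5 ← U_4 → U_6
  U_4 is a fork here and U_4 is conditioned on, so the path is blocked at U_4.
Every path is blocked, so U_5 and U_6 are d-separated given {U_2, U_3, U_4}.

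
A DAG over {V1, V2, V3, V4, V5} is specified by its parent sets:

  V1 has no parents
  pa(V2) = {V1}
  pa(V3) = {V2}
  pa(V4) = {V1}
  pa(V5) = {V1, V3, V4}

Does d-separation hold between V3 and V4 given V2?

Yes — V3 and V4 are d-separated given {V2}.

4 paths connect V3 and V4; each must be blocked for d-separation to hold:
  1. V3 → V5 ← V4 — V5:collider[blocks] ⇒ blocked
  2. V3 → V5 ← V1 → V4 — V5:collider[blocks]; V1:fork[open] ⇒ blocked
  3. V3 ← V2 ← V1 → V4 — V2:chain[blocks]; V1:fork[open] ⇒ blocked
  4. V3 ← V2 ← V1 → V5 ← V4 — V2:chain[blocks]; V1:fork[open]; V5:collider[blocks] ⇒ blocked
All paths are blocked; V3 ⊥ V4 | {V2} holds.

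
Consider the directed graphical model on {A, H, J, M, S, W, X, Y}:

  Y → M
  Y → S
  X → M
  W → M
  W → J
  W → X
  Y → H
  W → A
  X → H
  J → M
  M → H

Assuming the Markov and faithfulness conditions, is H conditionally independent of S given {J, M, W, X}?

Enumerating the 5 paths from H to S and testing each for blocking by {J, M, W, X}:
Path 1: H ← Y → S
  Y is a fork and Y is not conditioned on — no node blocks this path, so it is active.
Path 2: H ← M ← Y → S
  M is a chain here and M is conditioned on, so the path is blocked at M.
Path 3: H ← X → M ← Y → S
  X is a fork here and X is conditioned on, so the path is blocked at X.
Path 4: H ← X ← W → J → M ← Y → S
  X is a chain here and X is conditioned on, so the path is blocked at X.
Path 5: H ← X ← W → M ← Y → S
  X is a chain here and X is conditioned on, so the path is blocked at X.
Since the path H ← Y → S is active, H and S are not d-separated given {J, M, W, X}.

No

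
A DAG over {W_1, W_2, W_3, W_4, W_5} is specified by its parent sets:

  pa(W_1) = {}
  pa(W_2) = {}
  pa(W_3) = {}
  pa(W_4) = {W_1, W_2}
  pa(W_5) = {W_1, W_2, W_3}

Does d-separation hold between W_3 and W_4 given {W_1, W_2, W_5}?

Yes

We examine all 2 paths between W_3 and W_4:
  1. W_3 → W_5 ← W_2 → W_4 — W_5:collider[open]; W_2:fork[blocks] ⇒ blocked
  2. W_3 → W_5 ← W_1 → W_4 — W_5:collider[open]; W_1:fork[blocks] ⇒ blocked
Every path is blocked, so W_3 and W_4 are d-separated given {W_1, W_2, W_5}.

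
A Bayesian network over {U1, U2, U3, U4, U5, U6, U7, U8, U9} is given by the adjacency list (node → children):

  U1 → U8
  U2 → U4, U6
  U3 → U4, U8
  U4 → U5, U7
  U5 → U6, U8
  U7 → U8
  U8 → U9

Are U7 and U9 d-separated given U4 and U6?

Enumerating the 4 paths from U7 to U9 and testing each for blocking by {U4, U6}:
Path 1: U7 ← U4 → U5 → U8 → U9
  U4 is a fork here and U4 is conditioned on, so the path is blocked at U4.
Path 2: U7 ← U4 ← U3 → U8 → U9
  U4 is a chain here and U4 is conditioned on, so the path is blocked at U4.
Path 3: U7 ← U4 ← U2 → U6 ← U5 → U8 → U9
  U4 is a chain here and U4 is conditioned on, so the path is blocked at U4.
Path 4: U7 → U8 → U9
  U8 is a chain and U8 is not conditioned on — no node blocks this path, so it is active.
Since the path U7 → U8 → U9 is active, U7 and U9 are not d-separated given {U4, U6}.

No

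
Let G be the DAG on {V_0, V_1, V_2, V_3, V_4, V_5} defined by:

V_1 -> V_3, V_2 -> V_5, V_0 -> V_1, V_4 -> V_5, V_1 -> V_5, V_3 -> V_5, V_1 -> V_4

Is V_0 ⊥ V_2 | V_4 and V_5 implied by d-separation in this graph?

No

Enumerating the 3 paths from V_0 to V_2 and testing each for blocking by {V_4, V_5}:
Path 1: V_0 → V_1 → V_3 → V_5 ← V_2
  V_1 is a chain and V_1 is not conditioned on; V_3 is a chain and V_3 is not conditioned on; V_5 is a collider and V_5 is conditioned on, which opens it — no node blocks this path, so it is active.
Path 2: V_0 → V_1 → V_5 ← V_2
  V_1 is a chain and V_1 is not conditioned on; V_5 is a collider and V_5 is conditioned on, which opens it — no node blocks this path, so it is active.
Path 3: V_0 → V_1 → V_4 → V_5 ← V_2
  V_4 is a chain here and V_4 is conditioned on, so the path is blocked at V_4.
Since the path V_0 → V_1 → V_3 → V_5 ← V_2 is active, V_0 and V_2 are not d-separated given {V_4, V_5}.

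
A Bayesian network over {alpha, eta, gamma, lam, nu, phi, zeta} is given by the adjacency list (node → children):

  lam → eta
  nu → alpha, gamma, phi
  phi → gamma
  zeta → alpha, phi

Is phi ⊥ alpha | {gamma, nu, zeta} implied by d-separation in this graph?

3 paths connect phi and alpha; each must be blocked for d-separation to hold:
Path 1: phi ← nu → alpha
  nu is a fork here and nu is conditioned on, so the path is blocked at nu.
Path 2: phi → gamma ← nu → alpha
  nu is a fork here and nu is conditioned on, so the path is blocked at nu.
Path 3: phi ← zeta → alpha
  zeta is a fork here and zeta is conditioned on, so the path is blocked at zeta.
All paths are blocked; phi ⊥ alpha | {gamma, nu, zeta} holds.

Yes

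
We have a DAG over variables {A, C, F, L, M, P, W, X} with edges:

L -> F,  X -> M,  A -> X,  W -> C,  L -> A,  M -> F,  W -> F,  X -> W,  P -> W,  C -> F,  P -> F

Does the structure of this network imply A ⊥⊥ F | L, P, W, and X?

Yes

5 paths connect A and F; each must be blocked for d-separation to hold:
Path 1: A → X → M → F
  X is a chain here and X is conditioned on, so the path is blocked at X.
Path 2: A → X → W → F
  X is a chain here and X is conditioned on, so the path is blocked at X.
Path 3: A → X → W → C → F
  X is a chain here and X is conditioned on, so the path is blocked at X.
Path 4: A → X → W ← P → F
  X is a chain here and X is conditioned on, so the path is blocked at X.
Path 5: A ← L → F
  L is a fork here and L is conditioned on, so the path is blocked at L.
All paths are blocked; A ⊥ F | {L, P, W, X} holds.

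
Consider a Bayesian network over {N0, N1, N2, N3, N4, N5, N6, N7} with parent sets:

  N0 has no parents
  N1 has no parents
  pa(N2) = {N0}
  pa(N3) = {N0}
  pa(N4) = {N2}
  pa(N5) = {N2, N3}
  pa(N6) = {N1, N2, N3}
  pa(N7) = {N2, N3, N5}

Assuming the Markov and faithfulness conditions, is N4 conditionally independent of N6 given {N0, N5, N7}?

No

There are 6 undirected paths between N4 and N6; checking each against the conditioning set {N0, N5, N7}:
  1. N4 ← N2 → N7 ← N3 → N6 — N2:fork[open]; N7:collider[open]; N3:fork[open] ⇒ active
  2. N4 ← N2 → N7 ← N5 ← N3 → N6 — N2:fork[open]; N7:collider[open]; N5:chain[blocks]; N3:fork[open] ⇒ blocked
  3. N4 ← N2 → N6 — N2:fork[open] ⇒ active
  4. N4 ← N2 ← N0 → N3 → N6 — N2:chain[open]; N0:fork[blocks]; N3:chain[open] ⇒ blocked
  5. N4 ← N2 → N5 → N7 ← N3 → N6 — N2:fork[open]; N5:chain[blocks]; N7:collider[open]; N3:fork[open] ⇒ blocked
  6. N4 ← N2 → N5 ← N3 → N6 — N2:fork[open]; N5:collider[open]; N3:fork[open] ⇒ active
Since the path N4 ← N2 → N7 ← N3 → N6 is active, N4 and N6 are not d-separated given {N0, N5, N7}.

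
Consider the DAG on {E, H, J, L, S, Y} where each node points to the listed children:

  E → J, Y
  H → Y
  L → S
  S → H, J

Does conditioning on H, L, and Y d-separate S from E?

Yes

We examine all 2 paths between S and E:
  1. S → H → Y ← E — H:chain[blocks]; Y:collider[open] ⇒ blocked
  2. S → J ← E — J:collider[blocks] ⇒ blocked
Since every path is blocked, d-separation holds.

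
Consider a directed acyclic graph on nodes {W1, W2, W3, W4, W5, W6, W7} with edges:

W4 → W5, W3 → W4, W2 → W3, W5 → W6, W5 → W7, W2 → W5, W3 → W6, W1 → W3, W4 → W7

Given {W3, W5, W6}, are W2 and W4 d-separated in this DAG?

6 paths connect W2 and W4; each must be blocked for d-separation to hold:
Path 1: W2 → W5 → W7 ← W4
  W5 is a chain here and W5 is conditioned on, so the path is blocked at W5.
Path 2: W2 → W5 ← W4
  W5 is a collider and W5 is conditioned on, which opens it — no node blocks this path, so it is active.
Path 3: W2 → W5 → W6 ← W3 → W4
  W5 is a chain here and W5 is conditioned on, so the path is blocked at W5.
Path 4: W2 → W3 → W4
  W3 is a chain here and W3 is conditioned on, so the path is blocked at W3.
Path 5: W2 → W3 → W6 ← W5 → W7 ← W4
  W3 is a chain here and W3 is conditioned on, so the path is blocked at W3.
Path 6: W2 → W3 → W6 ← W5 ← W4
  W3 is a chain here and W3 is conditioned on, so the path is blocked at W3.
Because an active path exists, W2 and W4 are not d-separated.

No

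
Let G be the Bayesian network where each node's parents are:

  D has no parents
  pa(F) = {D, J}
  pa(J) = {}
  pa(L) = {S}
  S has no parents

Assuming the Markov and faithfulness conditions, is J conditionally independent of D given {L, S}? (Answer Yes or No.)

Yes

There is one path between J and D:
  1. J → F ← D — F:collider[blocks] ⇒ blocked
Every path is blocked, so J and D are d-separated given {L, S}.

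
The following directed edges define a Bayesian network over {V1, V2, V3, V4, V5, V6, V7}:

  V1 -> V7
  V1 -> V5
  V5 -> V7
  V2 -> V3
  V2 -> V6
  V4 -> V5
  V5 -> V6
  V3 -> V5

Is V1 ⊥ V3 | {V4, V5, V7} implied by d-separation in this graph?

We examine all 4 paths between V1 and V3:
  1. V1 → V7 ← V5 → V6 ← V2 → V3 — V7:collider[open]; V5:fork[blocks]; V6:collider[blocks]; V2:fork[open] ⇒ blocked
  2. V1 → V7 ← V5 ← V3 — V7:collider[open]; V5:chain[blocks] ⇒ blocked
  3. V1 → V5 → V6 ← V2 → V3 — V5:chain[blocks]; V6:collider[blocks]; V2:fork[open] ⇒ blocked
  4. V1 → V5 ← V3 — V5:collider[open] ⇒ active
Since the path V1 → V5 ← V3 is active, V1 and V3 are not d-separated given {V4, V5, V7}.

No — V1 and V3 are not d-separated given {V4, V5, V7}.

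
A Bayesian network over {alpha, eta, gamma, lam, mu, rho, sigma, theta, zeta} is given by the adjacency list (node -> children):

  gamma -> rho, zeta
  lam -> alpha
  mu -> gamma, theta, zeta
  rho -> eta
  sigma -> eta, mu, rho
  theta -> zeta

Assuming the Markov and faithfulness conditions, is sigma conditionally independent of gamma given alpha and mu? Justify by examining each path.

5 paths connect sigma and gamma; each must be blocked for d-separation to hold:
Path 1: sigma → eta ← rho ← gamma
  eta is a collider here and neither eta nor any of its descendants is conditioned on, so the collider stays closed — the path is blocked at eta.
Path 2: sigma → mu → zeta ← gamma
  mu is a chain here and mu is conditioned on, so the path is blocked at mu.
Path 3: sigma → mu → gamma
  mu is a chain here and mu is conditioned on, so the path is blocked at mu.
Path 4: sigma → mu → theta → zeta ← gamma
  mu is a chain here and mu is conditioned on, so the path is blocked at mu.
Path 5: sigma → rho ← gamma
  rho is a collider here and neither rho nor any of its descendants is conditioned on, so the collider stays closed — the path is blocked at rho.
Every path is blocked, so sigma and gamma are d-separated given {alpha, mu}.

Yes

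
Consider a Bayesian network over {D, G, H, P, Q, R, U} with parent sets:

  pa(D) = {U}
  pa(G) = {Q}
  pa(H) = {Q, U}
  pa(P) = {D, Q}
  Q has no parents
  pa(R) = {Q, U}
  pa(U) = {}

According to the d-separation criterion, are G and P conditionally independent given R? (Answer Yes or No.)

We examine all 3 paths between G and P:
  1. G ← Q → P — Q:fork[open] ⇒ active
  2. G ← Q → H ← U → D → P — Q:fork[open]; H:collider[blocks]; U:fork[open]; D:chain[open] ⇒ blocked
  3. G ← Q → R ← U → D → P — Q:fork[open]; R:collider[open]; U:fork[open]; D:chain[open] ⇒ active
Because an active path exists, G and P are not d-separated.

No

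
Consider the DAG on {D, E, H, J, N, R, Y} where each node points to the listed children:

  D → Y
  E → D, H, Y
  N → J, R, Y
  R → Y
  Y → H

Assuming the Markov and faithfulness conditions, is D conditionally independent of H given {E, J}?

There are 4 undirected paths between D and H; checking each against the conditioning set {E, J}:
Path 1: D → Y → H
  Y is a chain and Y is not conditioned on — no node blocks this path, so it is active.
Path 2: D → Y ← E → H
  Y is a collider here and neither Y nor any of its descendants is conditioned on, so the collider stays closed — the path is blocked at Y.
Path 3: D ← E → H
  E is a fork here and E is conditioned on, so the path is blocked at E.
Path 4: D ← E → Y → H
  E is a fork here and E is conditioned on, so the path is blocked at E.
Since the path D → Y → H is active, D and H are not d-separated given {E, J}.

No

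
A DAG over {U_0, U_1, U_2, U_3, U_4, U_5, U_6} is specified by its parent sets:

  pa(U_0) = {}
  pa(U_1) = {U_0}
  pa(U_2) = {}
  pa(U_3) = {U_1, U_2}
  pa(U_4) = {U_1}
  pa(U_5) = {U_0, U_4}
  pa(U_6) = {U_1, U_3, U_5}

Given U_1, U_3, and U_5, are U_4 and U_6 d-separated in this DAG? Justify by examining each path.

Yes

6 paths connect U_4 and U_6; each must be blocked for d-separation to hold:
Path 1: U_4 → U_5 ← U_0 → U_1 → U_6
  U_1 is a chain here and U_1 is conditioned on, so the path is blocked at U_1.
Path 2: U_4 → U_5 ← U_0 → U_1 → U_3 → U_6
  U_1 is a chain here and U_1 is conditioned on, so the path is blocked at U_1.
Path 3: U_4 → U_5 → U_6
  U_5 is a chain here and U_5 is conditioned on, so the path is blocked at U_5.
Path 4: U_4 ← U_1 ← U_0 → U_5 → U_6
  U_1 is a chain here and U_1 is conditioned on, so the path is blocked at U_1.
Path 5: U_4 ← U_1 → U_6
  U_1 is a fork here and U_1 is conditioned on, so the path is blocked at U_1.
Path 6: U_4 ← U_1 → U_3 → U_6
  U_1 is a fork here and U_1 is conditioned on, so the path is blocked at U_1.
Since every path is blocked, d-separation holds.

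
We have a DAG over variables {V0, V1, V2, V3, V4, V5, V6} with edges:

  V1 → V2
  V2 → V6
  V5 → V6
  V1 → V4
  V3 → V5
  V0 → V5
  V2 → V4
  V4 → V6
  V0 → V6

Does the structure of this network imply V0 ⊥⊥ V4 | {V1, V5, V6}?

No

6 paths connect V0 and V4; each must be blocked for d-separation to hold:
Path 1: V0 → V6 ← V4
  V6 is a collider and V6 is conditioned on, which opens it — no node blocks this path, so it is active.
Path 2: V0 → V6 ← V2 → V4
  V6 is a collider and V6 is conditioned on, which opens it; V2 is a fork and V2 is not conditioned on — no node blocks this path, so it is active.
Path 3: V0 → V6 ← V2 ← V1 → V4
  V1 is a fork here and V1 is conditioned on, so the path is blocked at V1.
Path 4: V0 → V5 → V6 ← V4
  V5 is a chain here and V5 is conditioned on, so the path is blocked at V5.
Path 5: V0 → V5 → V6 ← V2 → V4
  V5 is a chain here and V5 is conditioned on, so the path is blocked at V5.
Path 6: V0 → V5 → V6 ← V2 ← V1 → V4
  V5 is a chain here and V5 is conditioned on, so the path is blocked at V5.
Because an active path exists, V0 and V4 are not d-separated.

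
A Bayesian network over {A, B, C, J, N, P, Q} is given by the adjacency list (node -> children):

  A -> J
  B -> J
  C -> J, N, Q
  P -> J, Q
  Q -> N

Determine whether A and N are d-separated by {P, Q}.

Yes

We examine all 4 paths between A and N:
Path 1: A → J ← C → N
  J is a collider here and neither J nor any of its descendants is conditioned on, so the collider stays closed — the path is blocked at J.
Path 2: A → J ← C → Q → N
  J is a collider here and neither J nor any of its descendants is conditioned on, so the collider stays closed — the path is blocked at J.
Path 3: A → J ← P → Q → N
  J is a collider here and neither J nor any of its descendants is conditioned on, so the collider stays closed — the path is blocked at J.
Path 4: A → J ← P → Q ← C → N
  J is a collider here and neither J nor any of its descendants is conditioned on, so the collider stays closed — the path is blocked at J.
All paths are blocked; A ⊥ N | {P, Q} holds.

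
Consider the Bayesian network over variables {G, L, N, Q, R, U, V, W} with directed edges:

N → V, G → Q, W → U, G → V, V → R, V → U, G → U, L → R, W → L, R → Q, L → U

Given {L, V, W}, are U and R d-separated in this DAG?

6 paths connect U and R; each must be blocked for d-separation to hold:
Path 1: U ← W → L → R
  W is a fork here and W is conditioned on, so the path is blocked at W.
Path 2: U ← L → R
  L is a fork here and L is conditioned on, so the path is blocked at L.
Path 3: U ← G → Q ← R
  Q is a collider here and neither Q nor any of its descendants is conditioned on, so the collider stays closed — the path is blocked at Q.
Path 4: U ← G → V → R
  V is a chain here and V is conditioned on, so the path is blocked at V.
Path 5: U ← V ← G → Q ← R
  V is a chain here and V is conditioned on, so the path is blocked at V.
Path 6: U ← V → R
  V is a fork here and V is conditioned on, so the path is blocked at V.
Every path is blocked, so U and R are d-separated given {L, V, W}.

Yes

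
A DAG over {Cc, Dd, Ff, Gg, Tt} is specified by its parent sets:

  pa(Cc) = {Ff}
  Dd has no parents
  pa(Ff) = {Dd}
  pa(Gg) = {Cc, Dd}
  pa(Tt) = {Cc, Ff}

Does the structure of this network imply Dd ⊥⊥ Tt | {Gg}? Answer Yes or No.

4 paths connect Dd and Tt; each must be blocked for d-separation to hold:
Path 1: Dd → Ff → Tt
  Ff is a chain and Ff is not conditioned on — no node blocks this path, so it is active.
Path 2: Dd → Ff → Cc → Tt
  Ff is a chain and Ff is not conditioned on; Cc is a chain and Cc is not conditioned on — no node blocks this path, so it is active.
Path 3: Dd → Gg ← Cc → Tt
  Gg is a collider and Gg is conditioned on, which opens it; Cc is a fork and Cc is not conditioned on — no node blocks this path, so it is active.
Path 4: Dd → Gg ← Cc ← Ff → Tt
  Gg is a collider and Gg is conditioned on, which opens it; Cc is a chain and Cc is not conditioned on; Ff is a fork and Ff is not conditioned on — no node blocks this path, so it is active.
At least one path is unblocked, so d-separation fails.

No — Dd and Tt are not d-separated given {Gg}.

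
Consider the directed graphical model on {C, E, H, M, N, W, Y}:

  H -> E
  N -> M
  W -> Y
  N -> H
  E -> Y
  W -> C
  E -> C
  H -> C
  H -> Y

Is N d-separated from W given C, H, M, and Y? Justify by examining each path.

6 paths connect N and W; each must be blocked for d-separation to hold:
Path 1: N → H → E → Y ← W
  H is a chain here and H is conditioned on, so the path is blocked at H.
Path 2: N → H → E → C ← W
  H is a chain here and H is conditioned on, so the path is blocked at H.
Path 3: N → H → Y ← E → C ← W
  H is a chain here and H is conditioned on, so the path is blocked at H.
Path 4: N → H → Y ← W
  H is a chain here and H is conditioned on, so the path is blocked at H.
Path 5: N → H → C ← E → Y ← W
  H is a chain here and H is conditioned on, so the path is blocked at H.
Path 6: N → H → C ← W
  H is a chain here and H is conditioned on, so the path is blocked at H.
All paths are blocked; N ⊥ W | {C, H, M, Y} holds.

Yes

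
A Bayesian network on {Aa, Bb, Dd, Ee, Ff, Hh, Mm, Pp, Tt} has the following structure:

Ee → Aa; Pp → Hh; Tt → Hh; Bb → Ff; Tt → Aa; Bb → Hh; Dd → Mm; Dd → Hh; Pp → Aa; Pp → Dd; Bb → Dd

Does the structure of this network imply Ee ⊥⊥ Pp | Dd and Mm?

We examine all 4 paths between Ee and Pp:
Path 1: Ee → Aa ← Tt → Hh ← Bb → Dd ← Pp
  Aa is a collider here and neither Aa nor any of its descendants is conditioned on, so the collider stays closed — the path is blocked at Aa.
Path 2: Ee → Aa ← Tt → Hh ← Pp
  Aa is a collider here and neither Aa nor any of its descendants is conditioned on, so the collider stays closed — the path is blocked at Aa.
Path 3: Ee → Aa ← Tt → Hh ← Dd ← Pp
  Aa is a collider here and neither Aa nor any of its descendants is conditioned on, so the collider stays closed — the path is blocked at Aa.
Path 4: Ee → Aa ← Pp
  Aa is a collider here and neither Aa nor any of its descendants is conditioned on, so the collider stays closed — the path is blocked at Aa.
All paths are blocked; Ee ⊥ Pp | {Dd, Mm} holds.

Yes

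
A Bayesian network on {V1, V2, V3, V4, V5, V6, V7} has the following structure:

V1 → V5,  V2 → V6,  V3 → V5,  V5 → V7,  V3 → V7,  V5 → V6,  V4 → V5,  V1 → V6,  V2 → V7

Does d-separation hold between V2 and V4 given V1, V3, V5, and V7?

We examine all 4 paths between V2 and V4:
Path 1: V2 → V6 ← V5 ← V4
  V6 is a collider here and neither V6 nor any of its descendants is conditioned on, so the collider stays closed — the path is blocked at V6.
Path 2: V2 → V6 ← V1 → V5 ← V4
  V6 is a collider here and neither V6 nor any of its descendants is conditioned on, so the collider stays closed — the path is blocked at V6.
Path 3: V2 → V7 ← V5 ← V4
  V5 is a chain here and V5 is conditioned on, so the path is blocked at V5.
Path 4: V2 → V7 ← V3 → V5 ← V4
  V3 is a fork here and V3 is conditioned on, so the path is blocked at V3.
Since every path is blocked, d-separation holds.

Yes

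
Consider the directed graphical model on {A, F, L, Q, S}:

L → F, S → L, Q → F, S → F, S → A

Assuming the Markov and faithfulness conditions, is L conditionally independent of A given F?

No

Enumerating the 2 paths from L to A and testing each for blocking by {F}:
Path 1: L ← S → A
  S is a fork and S is not conditioned on — no node blocks this path, so it is active.
Path 2: L → F ← S → A
  F is a collider and F is conditioned on, which opens it; S is a fork and S is not conditioned on — no node blocks this path, so it is active.
Because an active path exists, L and A are not d-separated.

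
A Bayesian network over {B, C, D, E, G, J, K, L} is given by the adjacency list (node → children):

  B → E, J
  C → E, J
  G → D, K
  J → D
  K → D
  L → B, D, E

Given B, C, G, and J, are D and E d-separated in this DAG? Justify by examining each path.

No — D and E are not d-separated given {B, C, G, J}.

6 paths connect D and E; each must be blocked for d-separation to hold:
  1. D ← J ← C → E — J:chain[blocks]; C:fork[blocks] ⇒ blocked
  2. D ← J ← B ← L → E — J:chain[blocks]; B:chain[blocks]; L:fork[open] ⇒ blocked
  3. D ← J ← B → E — J:chain[blocks]; B:fork[blocks] ⇒ blocked
  4. D ← L → B → J ← C → E — L:fork[open]; B:chain[blocks]; J:collider[open]; C:fork[blocks] ⇒ blocked
  5. D ← L → B → E — L:fork[open]; B:chain[blocks] ⇒ blocked
  6. D ← L → E — L:fork[open] ⇒ active
Since the path D ← L → E is active, D and E are not d-separated given {B, C, G, J}.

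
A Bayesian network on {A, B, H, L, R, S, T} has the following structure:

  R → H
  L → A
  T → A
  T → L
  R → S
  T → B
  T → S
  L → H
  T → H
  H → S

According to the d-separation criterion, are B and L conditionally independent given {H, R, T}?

Yes

Enumerating the 5 paths from B to L and testing each for blocking by {H, R, T}:
  1. B ← T → H ← L — T:fork[blocks]; H:collider[open] ⇒ blocked
  2. B ← T → A ← L — T:fork[blocks]; A:collider[blocks] ⇒ blocked
  3. B ← T → L — T:fork[blocks] ⇒ blocked
  4. B ← T → S ← H ← L — T:fork[blocks]; S:collider[blocks]; H:chain[blocks] ⇒ blocked
  5. B ← T → S ← R → H ← L — T:fork[blocks]; S:collider[blocks]; R:fork[blocks]; H:collider[open] ⇒ blocked
All paths are blocked; B ⊥ L | {H, R, T} holds.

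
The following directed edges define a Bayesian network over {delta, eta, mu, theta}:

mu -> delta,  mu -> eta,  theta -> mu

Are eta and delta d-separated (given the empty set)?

No

There is one path between eta and delta:
Path 1: eta ← mu → delta
  mu is a fork and mu is not conditioned on — no node blocks this path, so it is active.
Since the path eta ← mu → delta is active, eta and delta are not d-separated given ∅.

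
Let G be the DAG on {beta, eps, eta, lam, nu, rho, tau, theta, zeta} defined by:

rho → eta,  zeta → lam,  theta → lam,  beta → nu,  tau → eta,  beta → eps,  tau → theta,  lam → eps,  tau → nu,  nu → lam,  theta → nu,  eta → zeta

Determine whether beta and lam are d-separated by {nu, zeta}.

6 paths connect beta and lam; each must be blocked for d-separation to hold:
Path 1: beta → nu ← tau → eta → zeta → lam
  zeta is a chain here and zeta is conditioned on, so the path is blocked at zeta.
Path 2: beta → nu ← tau → theta → lam
  nu is a collider and nu is conditioned on, which opens it; tau is a fork and tau is not conditioned on; theta is a chain and theta is not conditioned on — no node blocks this path, so it is active.
Path 3: beta → nu → lam
  nu is a chain here and nu is conditioned on, so the path is blocked at nu.
Path 4: beta → nu ← theta ← tau → eta → zeta → lam
  zeta is a chain here and zeta is conditioned on, so the path is blocked at zeta.
Path 5: beta → nu ← theta → lam
  nu is a collider and nu is conditioned on, which opens it; theta is a fork and theta is not conditioned on — no node blocks this path, so it is active.
Path 6: beta → eps ← lam
  eps is a collider here and neither eps nor any of its descendants is conditioned on, so the collider stays closed — the path is blocked at eps.
Since the path beta → nu ← tau → theta → lam is active, beta and lam are not d-separated given {nu, zeta}.

No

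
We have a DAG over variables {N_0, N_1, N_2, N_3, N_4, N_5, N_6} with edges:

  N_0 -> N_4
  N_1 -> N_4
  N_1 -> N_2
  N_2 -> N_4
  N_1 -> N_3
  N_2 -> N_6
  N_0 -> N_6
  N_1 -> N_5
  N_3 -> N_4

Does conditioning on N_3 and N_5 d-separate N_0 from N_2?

Enumerating the 4 paths from N_0 to N_2 and testing each for blocking by {N_3, N_5}:
Path 1: N_0 → N_4 ← N_1 → N_2
  N_4 is a collider here and neither N_4 nor any of its descendants is conditioned on, so the collider stays closed — the path is blocked at N_4.
Path 2: N_0 → N_4 ← N_3 ← N_1 → N_2
  N_4 is a collider here and neither N_4 nor any of its descendants is conditioned on, so the collider stays closed — the path is blocked at N_4.
Path 3: N_0 → N_4 ← N_2
  N_4 is a collider here and neither N_4 nor any of its descendants is conditioned on, so the collider stays closed — the path is blocked at N_4.
Path 4: N_0 → N_6 ← N_2
  N_6 is a collider here and neither N_6 nor any of its descendants is conditioned on, so the collider stays closed — the path is blocked at N_6.
Since every path is blocked, d-separation holds.

Yes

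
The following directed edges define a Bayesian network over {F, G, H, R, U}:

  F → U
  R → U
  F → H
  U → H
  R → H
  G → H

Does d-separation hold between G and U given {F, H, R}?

There are 3 undirected paths between G and U; checking each against the conditioning set {F, H, R}:
Path 1: G → H ← U
  H is a collider and H is conditioned on, which opens it — no node blocks this path, so it is active.
Path 2: G → H ← R → U
  R is a fork here and R is conditioned on, so the path is blocked at R.
Path 3: G → H ← F → U
  F is a fork here and F is conditioned on, so the path is blocked at F.
At least one path is unblocked, so d-separation fails.

No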